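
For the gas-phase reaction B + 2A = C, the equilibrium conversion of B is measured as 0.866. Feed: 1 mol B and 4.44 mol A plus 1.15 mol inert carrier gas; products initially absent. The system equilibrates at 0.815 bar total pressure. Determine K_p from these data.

Basis: 1 mol B initially; let X = conversion of B. Extent ξ = X.
Moles: n_B = 1 − X; n_A = 4.44 − 2X; n_C = X; n_I = 1.15 (inert).
Total moles n_T = 6.59 − 2X.
At X = 0.866: n_B = 0.134, n_A = 2.71, n_C = 0.866, n_T = 4.86.
p_i = (n_i/n_T)·P. K_p = p_C / (p_B p_A^2) = 31.3 bar^-2.

K_p = 31.3 bar^-2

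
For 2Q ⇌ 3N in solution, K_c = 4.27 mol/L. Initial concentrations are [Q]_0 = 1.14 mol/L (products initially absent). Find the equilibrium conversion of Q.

Let X = conversion of Q; extent ξ = 1.14X/2 mol/L.
Concentrations: [Q] = 1.14 − 1.14X; [N] = 1.71X.
K_c = [N]^3 / ([Q]^2).
Equating to 4.27 mol/L: the physical root is X = 0.580.

X = 0.580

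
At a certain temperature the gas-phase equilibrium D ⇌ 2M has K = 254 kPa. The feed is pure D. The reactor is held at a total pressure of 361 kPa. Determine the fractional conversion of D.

X = 0.387

Basis: 1 mol D initially; let X = conversion of D. Extent ξ = X.
Moles: n_D = 1 − X; n_M = 2X.
n_T = Σnᵢ = 1 + X.
y_i = n_i/n_T, p_i = y_i·P. K = p_M^2 / (p_D).
Equating to 254 kPa and solving on 0 < X < 1: X = 0.387.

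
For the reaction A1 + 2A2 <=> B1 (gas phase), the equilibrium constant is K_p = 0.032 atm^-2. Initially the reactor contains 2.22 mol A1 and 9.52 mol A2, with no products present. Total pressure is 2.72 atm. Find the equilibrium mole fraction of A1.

y_A1 = 0.173

Take 2.22 mol A1 as basis and let X be its fractional conversion, so ξ = 2.22X.
Moles: n_A1 = 2.22 − 2.22X; n_A2 = 9.52 − 4.44X; n_B1 = 2.22X.
n_T = Σnᵢ = 11.7 − 4.44X.
y_i = n_i/n_T, p_i = y_i·P. K_p = p_B1 / (p_A1 p_A2^2).
Substituting and setting equal to 0.032 atm^-2 gives a polynomial in X; the root in (0,1) is X = 0.132.
Then n_A1 = 1.93, n_T = 11.2, so y_A1 = 0.173.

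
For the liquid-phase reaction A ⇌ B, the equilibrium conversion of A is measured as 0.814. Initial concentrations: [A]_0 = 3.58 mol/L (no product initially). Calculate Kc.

Kc = 4.38

Let X = conversion of A.
Concentrations: [A] = 3.58 − 3.58X; [B] = 3.58X.
At X = 0.814: [A] = 0.666, [B] = 2.91.
Kc = [B] / ([A]) = 4.38.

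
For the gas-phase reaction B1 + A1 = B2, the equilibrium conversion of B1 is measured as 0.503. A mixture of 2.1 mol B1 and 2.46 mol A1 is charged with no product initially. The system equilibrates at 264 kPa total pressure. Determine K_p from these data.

K_p = 0.00957 kPa^-1

Basis: 2.1 mol B1 initially; let X = conversion of B1. Extent ξ = 2.1X.
Species balance: n_B1 = 2.1 − 2.1X; n_A1 = 2.46 − 2.1X; n_B2 = 2.1X.
Summing: n_T = 4.56 − 2.1X.
At X = 0.503: n_B1 = 1.04, n_A1 = 1.4, n_B2 = 1.06, n_T = 3.5.
p_i = (n_i/n_T)·P. K_p = p_B2 / (p_B1 p_A1) = 0.00957 kPa^-1.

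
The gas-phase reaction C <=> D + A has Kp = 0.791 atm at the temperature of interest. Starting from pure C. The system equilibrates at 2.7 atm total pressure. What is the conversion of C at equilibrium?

X = 0.476

Take 1 mol C as basis and let X be its fractional conversion, so ξ = X.
Moles: n_C = 1 − X; n_D = X; n_A = X.
n_T = Σnᵢ = 1 + X.
y_i = n_i/n_T, p_i = y_i·P. Kp = p_D p_A / (p_C).
Setting this equal to 0.791 atm and taking the physical root (0 < X < 1) gives X = 0.476.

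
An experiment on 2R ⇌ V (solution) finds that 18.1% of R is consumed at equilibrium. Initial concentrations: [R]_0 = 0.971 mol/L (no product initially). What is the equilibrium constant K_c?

Let X = conversion of R.
Concentrations: [R] = 0.971 − 0.971X; [V] = 0.485X.
At X = 0.181: [R] = 0.795, [V] = 0.0879.
K_c = [V] / ([R]^2) = 0.139 L/mol.

K_c = 0.139 L/mol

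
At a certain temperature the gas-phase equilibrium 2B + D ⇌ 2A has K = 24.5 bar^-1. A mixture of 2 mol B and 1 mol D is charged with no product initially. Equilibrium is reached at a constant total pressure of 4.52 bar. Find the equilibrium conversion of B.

X = 0.771

Let X = conversion of B (basis 2 mol B); extent of reaction ξ = X.
At extent ξ: n_B = 2 − 2X; n_D = 1 − X; n_A = 2X.
Total moles n_T = 3 − X.
y_i = n_i/n_T, p_i = y_i·P. K = p_A^2 / (p_B^2 p_D).
Setting this equal to 24.5 bar^-1 and taking the physical root (0 < X < 1) gives X = 0.771.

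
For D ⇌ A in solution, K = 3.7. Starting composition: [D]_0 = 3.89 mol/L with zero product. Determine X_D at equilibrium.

Let X = conversion of D; extent ξ = 3.89·X mol/L.
Concentrations: [D] = 3.89 − 3.89X; [A] = 3.89X.
K = [A] / ([D]).
Setting equal to 3.7 and solving for X on (0,1) gives X = 0.787.

X = 0.787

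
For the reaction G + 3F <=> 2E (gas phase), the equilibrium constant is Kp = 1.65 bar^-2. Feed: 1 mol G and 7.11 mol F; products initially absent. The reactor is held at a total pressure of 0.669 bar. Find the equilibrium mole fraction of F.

Take 1 mol G as basis and let X be its fractional conversion, so ξ = X.
Species balance: n_G = 1 − X; n_F = 7.11 − 3X; n_E = 2X.
Total moles n_T = 8.11 − 2X.
y_i = n_i/n_T, p_i = y_i·P. Kp = p_E^2 / (p_G p_F^3).
Equating to 1.65 bar^-2 and solving on 0 < X < 1: X = 0.536.
Then n_F = 5.5, n_T = 7.04, so y_F = 0.782.

y_F = 0.782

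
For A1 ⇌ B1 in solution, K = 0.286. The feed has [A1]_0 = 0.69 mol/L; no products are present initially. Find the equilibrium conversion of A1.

Let X = conversion of A1; extent ξ = 0.69·X mol/L.
Concentrations: [A1] = 0.69 − 0.69X; [B1] = 0.69X.
K = [B1] / ([A1]).
Setting equal to 0.286 and solving for X on (0,1) gives X = 0.222.

X = 0.222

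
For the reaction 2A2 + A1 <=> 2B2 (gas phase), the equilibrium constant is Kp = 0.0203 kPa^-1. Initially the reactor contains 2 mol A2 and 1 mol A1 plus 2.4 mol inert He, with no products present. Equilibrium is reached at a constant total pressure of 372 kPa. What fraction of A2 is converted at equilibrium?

X = 0.473

Basis: 2 mol A2 initially; let X = conversion of A2. Extent ξ = X.
Species balance: n_A2 = 2 − 2X; n_A1 = 1 − X; n_B2 = 2X; n_I = 2.4 (inert).
Summing: n_T = 5.4 − X.
y_i = n_i/n_T, p_i = y_i·P. Kp = p_B2^2 / (p_A2^2 p_A1).
This yields a degree-3 equation in X; solving on (0,1), X = 0.473.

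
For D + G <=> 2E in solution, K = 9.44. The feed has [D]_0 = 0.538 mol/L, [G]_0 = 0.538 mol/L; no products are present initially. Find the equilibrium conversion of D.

X = 0.606

Let X = conversion of D; extent ξ = 0.538·X mol/L.
Concentrations: [D] = 0.538 − 0.538X; [G] = 0.538 − 0.538X; [E] = 1.08X.
K = [E]^2 / ([D] [G]).
Equating to 9.44: the physical root is X = 0.606.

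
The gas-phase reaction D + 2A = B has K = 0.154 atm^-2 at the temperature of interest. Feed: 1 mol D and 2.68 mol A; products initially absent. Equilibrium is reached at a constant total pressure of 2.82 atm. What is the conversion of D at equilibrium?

X = 0.351

Basis: 1 mol D initially; let X = conversion of D. Extent ξ = X.
At extent ξ: n_D = 1 − X; n_A = 2.68 − 2X; n_B = X.
n_T = Σnᵢ = 3.68 − 2X.
With p_i = (n_i/n_T)P, K = p_B / (p_D p_A^2).
This yields a degree-3 equation in X; solving on (0,1), X = 0.351.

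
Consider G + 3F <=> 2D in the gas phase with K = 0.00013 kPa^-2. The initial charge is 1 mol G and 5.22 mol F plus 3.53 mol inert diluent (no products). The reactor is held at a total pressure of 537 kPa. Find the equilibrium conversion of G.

X = 0.799

Take 1 mol G as basis and let X be its fractional conversion, so ξ = X.
At extent ξ: n_G = 1 − X; n_F = 5.22 − 3X; n_D = 2X; n_I = 3.53 (inert).
Total moles n_T = 9.75 − 2X.
y_i = n_i/n_T, p_i = y_i·P. K = p_D^2 / (p_G p_F^3).
Equating to 0.00013 kPa^-2 and solving on 0 < X < 1: X = 0.799.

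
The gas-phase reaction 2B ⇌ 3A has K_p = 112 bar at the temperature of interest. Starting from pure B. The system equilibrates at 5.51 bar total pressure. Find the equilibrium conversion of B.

X = 0.767

Let X = conversion of B (basis 1 mol B); extent of reaction ξ = 0.5X.
Species balance: n_B = 1 − X; n_A = 1.5X.
n_T = Σnᵢ = 1 + 0.5X.
y_i = n_i/n_T, p_i = y_i·P. K_p = p_A^3 / (p_B^2).
This yields a degree-3 equation in X; solving on (0,1), X = 0.767.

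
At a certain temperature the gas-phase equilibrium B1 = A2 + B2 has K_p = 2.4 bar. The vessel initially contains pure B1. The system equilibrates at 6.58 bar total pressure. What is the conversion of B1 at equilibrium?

Basis: 1 mol B1 initially; let X = conversion of B1. Extent ξ = X.
Mole table: n_B1 = 1 − X; n_A2 = X; n_B2 = X.
Total moles n_T = 1 + X.
y_i = n_i/n_T, p_i = y_i·P. K_p = p_A2 p_B2 / (p_B1).
Setting this equal to 2.4 bar and taking the physical root (0 < X < 1) gives X = 0.517.

X = 0.517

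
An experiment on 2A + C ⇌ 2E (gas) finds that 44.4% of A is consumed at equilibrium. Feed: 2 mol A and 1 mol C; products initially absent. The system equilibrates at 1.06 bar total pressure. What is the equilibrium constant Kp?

Take 2 mol A as basis and let X be its fractional conversion, so ξ = X.
Mole table: n_A = 2 − 2X; n_C = 1 − X; n_E = 2X.
n_T = Σnᵢ = 3 − X.
At X = 0.444: n_A = 1.11, n_C = 0.556, n_E = 0.888, n_T = 2.56.
p_i = (n_i/n_T)·P. Kp = p_E^2 / (p_A^2 p_C) = 2.77 bar^-1.

Kp = 2.77 bar^-1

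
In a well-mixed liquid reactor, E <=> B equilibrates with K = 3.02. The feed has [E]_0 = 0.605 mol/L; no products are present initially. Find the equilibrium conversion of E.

Let X = conversion of E; extent ξ = 0.605·X mol/L.
Concentrations: [E] = 0.605 − 0.605X; [B] = 0.605X.
K = [B] / ([E]).
Solving K = 3.02 for X ∈ (0,1): X = 0.751.

X = 0.751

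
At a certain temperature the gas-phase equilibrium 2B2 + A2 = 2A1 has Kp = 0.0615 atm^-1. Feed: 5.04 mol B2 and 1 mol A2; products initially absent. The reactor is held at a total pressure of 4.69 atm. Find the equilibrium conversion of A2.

Let X = conversion of A2 (basis 1 mol A2); extent of reaction ξ = X.
Species balance: n_B2 = 5.04 − 2X; n_A2 = 1 − X; n_A1 = 2X.
Summing: n_T = 6.04 − X.
y_i = n_i/n_T, p_i = y_i·P. Kp = p_A1^2 / (p_B2^2 p_A2).
Setting this equal to 0.0615 atm^-1 and taking the physical root (0 < X < 1) gives X = 0.380.

X = 0.380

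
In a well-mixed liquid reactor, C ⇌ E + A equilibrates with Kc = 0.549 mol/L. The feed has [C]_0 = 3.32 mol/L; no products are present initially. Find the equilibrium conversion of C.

Let X = conversion of C; extent ξ = 3.32·X mol/L.
Concentrations: [C] = 3.32 − 3.32X; [E] = 3.32X; [A] = 3.32X.
Kc = [E] [A] / ([C]).
This equals 0.549 at X = 0.332 (the root in 0 < X < 1).

X = 0.332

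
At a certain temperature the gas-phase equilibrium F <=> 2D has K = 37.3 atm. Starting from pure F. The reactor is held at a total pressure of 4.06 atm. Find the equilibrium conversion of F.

Let X = conversion of F (basis 1 mol F); extent of reaction ξ = X.
At extent ξ: n_F = 1 − X; n_D = 2X.
Total moles n_T = 1 + X.
Mole fractions y_i = n_i/n_T; K = p_D^2 / (p_F) with p_i = y_i·P.
Setting this equal to 37.3 atm and taking the physical root (0 < X < 1) gives X = 0.835.

X = 0.835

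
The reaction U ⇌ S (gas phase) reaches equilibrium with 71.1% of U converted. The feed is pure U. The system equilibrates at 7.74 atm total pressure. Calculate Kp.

Take 1 mol U as basis and let X be its fractional conversion, so ξ = X.
Species balance: n_U = 1 − X; n_S = X.
Since Δν = 0, n_T = 1 throughout.
At X = 0.711: n_U = 0.289, n_S = 0.711, n_T = 1.
p_i = (n_i/n_T)·P. Kp = p_S / (p_U) = 2.46.

Kp = 2.46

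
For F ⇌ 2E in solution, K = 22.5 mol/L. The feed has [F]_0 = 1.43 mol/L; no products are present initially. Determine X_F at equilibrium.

X = 0.826

Let X = conversion of F; extent ξ = 1.43·X mol/L.
Concentrations: [F] = 1.43 − 1.43X; [E] = 2.86X.
K = [E]^2 / ([F]).
Equating to 22.5 mol/L: the physical root is X = 0.826.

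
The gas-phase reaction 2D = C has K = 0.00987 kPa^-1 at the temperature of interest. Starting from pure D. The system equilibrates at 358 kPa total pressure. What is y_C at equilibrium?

y_C = 0.591

Take 1 mol D as basis and let X be its fractional conversion, so ξ = 0.5X.
Species balance: n_D = 1 − X; n_C = 0.5X.
n_T = Σnᵢ = 1 − 0.5X.
y_i = n_i/n_T, p_i = y_i·P. K = p_C / (p_D^2).
Substituting and setting equal to 0.00987 kPa^-1 gives a polynomial in X; the root in (0,1) is X = 0.743.
Then n_C = 0.371, n_T = 0.629, so y_C = 0.591.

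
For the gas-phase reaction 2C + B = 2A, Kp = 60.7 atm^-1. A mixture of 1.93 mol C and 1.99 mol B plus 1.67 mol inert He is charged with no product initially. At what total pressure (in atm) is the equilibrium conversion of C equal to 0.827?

Basis: 1.93 mol C initially; let X = conversion of C. Extent ξ = 0.965X.
Mole table: n_C = 1.93 − 1.93X; n_B = 1.99 − 0.965X; n_A = 1.93X; n_I = 1.67 (inert).
n_T = Σnᵢ = 5.59 − 0.965X.
Kp = p_A^2 / (p_C^2 p_B) with p_i = (n_i/n_T)·P.
At X = 0.827: the mole-fraction product g(X) = Π y_i^ν_i = 91.87. Since Kp = g(X)·P^{-1}, P = (g/Kp)^(1/1) = (91.87/60.7)^(1/1) = 1.51 atm.

P = 1.51 atm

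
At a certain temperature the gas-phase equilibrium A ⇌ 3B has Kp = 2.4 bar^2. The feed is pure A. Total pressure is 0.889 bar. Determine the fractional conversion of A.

Basis: 1 mol A initially; let X = conversion of A. Extent ξ = X.
Species balance: n_A = 1 − X; n_B = 3X.
Total moles n_T = 1 + 2X.
Mole fractions y_i = n_i/n_T; Kp = p_B^3 / (p_A) with p_i = y_i·P.
Substituting and setting equal to 2.4 bar^2 gives a polynomial in X; the root in (0,1) is X = 0.601.

X = 0.601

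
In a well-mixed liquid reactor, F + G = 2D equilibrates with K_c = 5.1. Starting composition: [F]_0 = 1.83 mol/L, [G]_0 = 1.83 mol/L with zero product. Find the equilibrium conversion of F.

X = 0.530

Let X = conversion of F; extent ξ = 1.83·X mol/L.
Concentrations: [F] = 1.83 − 1.83X; [G] = 1.83 − 1.83X; [D] = 3.66X.
K_c = [D]^2 / ([F] [G]).
Equating to 5.1: the physical root is X = 0.530.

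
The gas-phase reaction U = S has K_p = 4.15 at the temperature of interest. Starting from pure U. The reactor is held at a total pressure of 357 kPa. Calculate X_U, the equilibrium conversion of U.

Let X = conversion of U (basis 1 mol U); extent of reaction ξ = X.
Moles: n_U = 1 − X; n_S = X.
n_T stays at 1 (no change in mole number).
Mole fractions y_i = n_i/n_T; K_p = p_S / (p_U) with p_i = y_i·P.
Setting this equal to 4.15 and taking the physical root (0 < X < 1) gives X = 0.806.

X = 0.806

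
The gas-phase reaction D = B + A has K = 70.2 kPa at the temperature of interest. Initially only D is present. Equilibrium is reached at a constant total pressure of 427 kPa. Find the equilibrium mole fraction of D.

Basis: 1 mol D initially; let X = conversion of D. Extent ξ = X.
Mole table: n_D = 1 − X; n_B = X; n_A = X.
n_T = Σnᵢ = 1 + X.
y_i = n_i/n_T, p_i = y_i·P. K = p_B p_A / (p_D).
This yields a degree-2 equation in X; solving on (0,1), X = 0.376.
Then n_D = 0.624, n_T = 1.38, so y_D = 0.454.

y_D = 0.454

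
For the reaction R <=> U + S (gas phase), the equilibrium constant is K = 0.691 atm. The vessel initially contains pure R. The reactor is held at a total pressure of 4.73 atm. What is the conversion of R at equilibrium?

Basis: 1 mol R initially; let X = conversion of R. Extent ξ = X.
Moles: n_R = 1 − X; n_U = X; n_S = X.
Summing: n_T = 1 + X.
Mole fractions y_i = n_i/n_T; K = p_U p_S / (p_R) with p_i = y_i·P.
Equating to 0.691 atm and solving on 0 < X < 1: X = 0.357.

X = 0.357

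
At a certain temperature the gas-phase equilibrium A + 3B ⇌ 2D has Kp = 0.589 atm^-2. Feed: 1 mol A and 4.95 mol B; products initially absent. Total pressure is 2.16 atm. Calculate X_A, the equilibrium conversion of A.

Basis: 1 mol A initially; let X = conversion of A. Extent ξ = X.
At extent ξ: n_A = 1 − X; n_B = 4.95 − 3X; n_D = 2X.
n_T = Σnᵢ = 5.95 − 2X.
Mole fractions y_i = n_i/n_T; Kp = p_D^2 / (p_A p_B^3) with p_i = y_i·P.
Setting this equal to 0.589 atm^-2 and taking the physical root (0 < X < 1) gives X = 0.607.

X = 0.607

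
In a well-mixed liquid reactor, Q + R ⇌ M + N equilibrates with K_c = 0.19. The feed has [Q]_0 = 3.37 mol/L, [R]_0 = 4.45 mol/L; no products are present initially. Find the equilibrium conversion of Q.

X = 0.347

Let X = conversion of Q; extent ξ = 3.37·X mol/L.
Concentrations: [Q] = 3.37 − 3.37X; [R] = 4.45 − 3.37X; [M] = 3.37X; [N] = 3.37X.
K_c = [M] [N] / ([Q] [R]).
Solving K_c = 0.19 for X ∈ (0,1): X = 0.347.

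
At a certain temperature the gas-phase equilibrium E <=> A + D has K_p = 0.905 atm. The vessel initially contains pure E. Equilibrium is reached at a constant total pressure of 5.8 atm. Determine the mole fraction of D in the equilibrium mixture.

y_D = 0.269

Take 1 mol E as basis and let X be its fractional conversion, so ξ = X.
Moles: n_E = 1 − X; n_A = X; n_D = X.
Total moles n_T = 1 + X.
y_i = n_i/n_T, p_i = y_i·P. K_p = p_A p_D / (p_E).
This yields a degree-2 equation in X; solving on (0,1), X = 0.367.
Then n_D = 0.367, n_T = 1.37, so y_D = 0.269.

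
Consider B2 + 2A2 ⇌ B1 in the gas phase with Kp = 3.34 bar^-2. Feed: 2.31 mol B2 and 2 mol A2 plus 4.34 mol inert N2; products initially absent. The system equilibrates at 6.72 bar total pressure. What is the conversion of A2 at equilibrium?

X = 0.792

Basis: 2 mol A2 initially; let X = conversion of A2. Extent ξ = X.
At extent ξ: n_B2 = 2.31 − X; n_A2 = 2 − 2X; n_B1 = X; n_I = 4.34 (inert).
Summing: n_T = 8.65 − 2X.
With p_i = (n_i/n_T)P, Kp = p_B1 / (p_B2 p_A2^2).
Setting this equal to 3.34 bar^-2 and taking the physical root (0 < X < 1) gives X = 0.792.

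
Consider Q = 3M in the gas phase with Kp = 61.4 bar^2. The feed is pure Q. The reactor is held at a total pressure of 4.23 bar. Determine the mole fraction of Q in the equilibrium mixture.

Take 1 mol Q as basis and let X be its fractional conversion, so ξ = X.
Moles: n_Q = 1 − X; n_M = 3X.
Summing: n_T = 1 + 2X.
y_i = n_i/n_T, p_i = y_i·P. Kp = p_M^3 / (p_Q).
This yields a degree-3 equation in X; solving on (0,1), X = 0.623.
Then n_Q = 0.377, n_T = 2.25, so y_Q = 0.168.

y_Q = 0.168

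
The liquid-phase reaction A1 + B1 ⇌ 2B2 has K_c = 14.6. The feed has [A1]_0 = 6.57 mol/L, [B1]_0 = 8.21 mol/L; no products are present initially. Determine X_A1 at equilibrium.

X = 0.725

Let X = conversion of A1; extent ξ = 6.57·X mol/L.
Concentrations: [A1] = 6.57 − 6.57X; [B1] = 8.21 − 6.57X; [B2] = 13.1X.
K_c = [B2]^2 / ([A1] [B1]).
Setting equal to 14.6 and solving for X on (0,1) gives X = 0.725.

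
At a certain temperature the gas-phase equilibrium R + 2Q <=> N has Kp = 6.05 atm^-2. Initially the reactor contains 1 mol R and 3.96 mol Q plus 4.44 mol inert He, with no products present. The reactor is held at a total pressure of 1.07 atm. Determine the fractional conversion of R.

Take 1 mol R as basis and let X be its fractional conversion, so ξ = X.
Mole table: n_R = 1 − X; n_Q = 3.96 − 2X; n_N = X; n_I = 4.44 (inert).
Summing: n_T = 9.4 − 2X.
y_i = n_i/n_T, p_i = y_i·P. Kp = p_N / (p_R p_Q^2).
Equating to 6.05 atm^-2 and solving on 0 < X < 1: X = 0.469.

X = 0.469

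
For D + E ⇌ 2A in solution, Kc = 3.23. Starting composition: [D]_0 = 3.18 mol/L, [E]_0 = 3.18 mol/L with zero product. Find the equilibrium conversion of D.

Let X = conversion of D; extent ξ = 3.18·X mol/L.
Concentrations: [D] = 3.18 − 3.18X; [E] = 3.18 − 3.18X; [A] = 6.36X.
Kc = [A]^2 / ([D] [E]).
Setting equal to 3.23 and solving for X on (0,1) gives X = 0.473.

X = 0.473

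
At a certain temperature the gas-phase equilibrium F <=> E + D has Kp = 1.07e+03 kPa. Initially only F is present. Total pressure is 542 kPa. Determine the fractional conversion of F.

Basis: 1 mol F initially; let X = conversion of F. Extent ξ = X.
Moles: n_F = 1 − X; n_E = X; n_D = X.
n_T = Σnᵢ = 1 + X.
With p_i = (n_i/n_T)P, Kp = p_E p_D / (p_F).
Substituting and setting equal to 1.07e+03 kPa gives a polynomial in X; the root in (0,1) is X = 0.815.

X = 0.815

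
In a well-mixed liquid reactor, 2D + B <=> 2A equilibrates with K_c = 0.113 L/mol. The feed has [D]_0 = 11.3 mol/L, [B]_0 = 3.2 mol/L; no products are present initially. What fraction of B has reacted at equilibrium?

X = 0.519

Let X = conversion of B; extent ξ = 3.2·X mol/L.
Concentrations: [D] = 11.3 − 6.4X; [B] = 3.2 − 3.2X; [A] = 6.4X.
K_c = [A]^2 / ([D]^2 [B]).
Solving K_c = 0.113 for X ∈ (0,1): X = 0.519.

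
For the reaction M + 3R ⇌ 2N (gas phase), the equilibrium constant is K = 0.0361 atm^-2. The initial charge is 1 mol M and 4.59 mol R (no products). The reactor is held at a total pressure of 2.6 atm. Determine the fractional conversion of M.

Let X = conversion of M (basis 1 mol M); extent of reaction ξ = X.
At extent ξ: n_M = 1 − X; n_R = 4.59 − 3X; n_N = 2X.
Summing: n_T = 5.59 − 2X.
With p_i = (n_i/n_T)P, K = p_N^2 / (p_M p_R^3).
This yields a degree-4 equation in X; solving on (0,1), X = 0.296.

X = 0.296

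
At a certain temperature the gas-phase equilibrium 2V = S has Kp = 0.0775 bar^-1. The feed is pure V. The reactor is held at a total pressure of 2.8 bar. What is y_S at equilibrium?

y_S = 0.155

Let X = conversion of V (basis 1 mol V); extent of reaction ξ = 0.5X.
Moles: n_V = 1 − X; n_S = 0.5X.
n_T = Σnᵢ = 1 − 0.5X.
With p_i = (n_i/n_T)P, Kp = p_S / (p_V^2).
This yields a degree-2 equation in X; solving on (0,1), X = 0.268.
Then n_S = 0.134, n_T = 0.866, so y_S = 0.155.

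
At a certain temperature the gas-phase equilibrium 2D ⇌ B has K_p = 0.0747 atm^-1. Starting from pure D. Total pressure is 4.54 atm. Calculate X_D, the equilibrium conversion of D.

Take 1 mol D as basis and let X be its fractional conversion, so ξ = 0.5X.
Mole table: n_D = 1 − X; n_B = 0.5X.
n_T = Σnᵢ = 1 − 0.5X.
y_i = n_i/n_T, p_i = y_i·P. K_p = p_B / (p_D^2).
Equating to 0.0747 atm^-1 and solving on 0 < X < 1: X = 0.349.

X = 0.349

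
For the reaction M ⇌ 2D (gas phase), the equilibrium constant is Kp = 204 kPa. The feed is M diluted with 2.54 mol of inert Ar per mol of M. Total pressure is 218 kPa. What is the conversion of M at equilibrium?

X = 0.613

Basis: 1 mol M initially; let X = conversion of M. Extent ξ = X.
Mole table: n_M = 1 − X; n_D = 2X; n_I = 2.54 (inert).
n_T = Σnᵢ = 3.54 + X.
With p_i = (n_i/n_T)P, Kp = p_D^2 / (p_M).
This yields a degree-2 equation in X; solving on (0,1), X = 0.613.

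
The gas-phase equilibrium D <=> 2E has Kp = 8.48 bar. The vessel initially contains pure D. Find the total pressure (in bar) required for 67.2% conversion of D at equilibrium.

P = 2.57 bar

Let X = conversion of D (basis 1 mol D); extent of reaction ξ = X.
Mole table: n_D = 1 − X; n_E = 2X.
Summing: n_T = 1 + X.
Kp = p_E^2 / (p_D) with p_i = (n_i/n_T)·P.
At X = 0.672: the mole-fraction product g(X) = Π y_i^ν_i = 3.294. Since Kp = g(X)·P^{1}, P = (Kp/g)^(1/1) = (8.48/3.294)^(1/1) = 2.57 bar.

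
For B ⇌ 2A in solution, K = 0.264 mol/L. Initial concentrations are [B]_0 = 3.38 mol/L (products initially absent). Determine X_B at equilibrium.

X = 0.130

Let X = conversion of B; extent ξ = 3.38·X mol/L.
Concentrations: [B] = 3.38 − 3.38X; [A] = 6.76X.
K = [A]^2 / ([B]).
Solving K = 0.264 for X ∈ (0,1): X = 0.130.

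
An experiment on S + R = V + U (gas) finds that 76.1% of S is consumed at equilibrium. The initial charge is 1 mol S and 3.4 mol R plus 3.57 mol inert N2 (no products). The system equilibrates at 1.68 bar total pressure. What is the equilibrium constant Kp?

Basis: 1 mol S initially; let X = conversion of S. Extent ξ = X.
Species balance: n_S = 1 − X; n_R = 3.4 − X; n_V = X; n_U = X; n_I = 3.57 (inert).
n_T stays at 7.97 (no change in mole number).
At X = 0.761: n_S = 0.239, n_R = 2.64, n_V = 0.761, n_U = 0.761, n_T = 7.97.
p_i = (n_i/n_T)·P. Kp = p_V p_U / (p_S p_R) = 0.918.

Kp = 0.918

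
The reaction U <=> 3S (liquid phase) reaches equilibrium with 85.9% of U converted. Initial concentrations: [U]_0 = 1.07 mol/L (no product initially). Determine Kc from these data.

Let X = conversion of U.
Concentrations: [U] = 1.07 − 1.07X; [S] = 3.21X.
At X = 0.859: [U] = 0.151, [S] = 2.76.
Kc = [S]^3 / ([U]) = 139 (mol/L)^2.

Kc = 139 (mol/L)^2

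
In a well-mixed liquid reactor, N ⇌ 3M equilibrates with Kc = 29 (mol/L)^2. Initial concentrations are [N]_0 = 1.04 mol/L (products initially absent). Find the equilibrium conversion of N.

Let X = conversion of N; extent ξ = 1.04·X mol/L.
Concentrations: [N] = 1.04 − 1.04X; [M] = 3.12X.
Kc = [M]^3 / ([N]).
Solving Kc = 29 for X ∈ (0,1): X = 0.681.

X = 0.681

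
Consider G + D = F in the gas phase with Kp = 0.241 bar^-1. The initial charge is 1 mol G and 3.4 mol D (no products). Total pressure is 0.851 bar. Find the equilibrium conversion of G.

Take 1 mol G as basis and let X be its fractional conversion, so ξ = X.
At extent ξ: n_G = 1 − X; n_D = 3.4 − X; n_F = X.
n_T = Σnᵢ = 4.4 − X.
y_i = n_i/n_T, p_i = y_i·P. Kp = p_F / (p_G p_D).
Substituting and setting equal to 0.241 bar^-1 gives a polynomial in X; the root in (0,1) is X = 0.136.

X = 0.136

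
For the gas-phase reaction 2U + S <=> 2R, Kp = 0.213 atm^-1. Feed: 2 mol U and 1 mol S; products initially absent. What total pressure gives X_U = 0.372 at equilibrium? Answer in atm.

P = 6.89 atm

Let X = conversion of U (basis 2 mol U); extent of reaction ξ = X.
Moles: n_U = 2 − 2X; n_S = 1 − X; n_R = 2X.
Total moles n_T = 3 − X.
Kp = p_R^2 / (p_U^2 p_S) with p_i = (n_i/n_T)·P.
At X = 0.372: the mole-fraction product g(X) = Π y_i^ν_i = 1.468. Since Kp = g(X)·P^{-1}, P = (g/Kp)^(1/1) = (1.468/0.213)^(1/1) = 6.89 atm.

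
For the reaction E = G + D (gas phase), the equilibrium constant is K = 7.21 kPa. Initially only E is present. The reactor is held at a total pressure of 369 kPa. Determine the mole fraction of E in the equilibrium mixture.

Let X = conversion of E (basis 1 mol E); extent of reaction ξ = X.
At extent ξ: n_E = 1 − X; n_G = X; n_D = X.
Summing: n_T = 1 + X.
Mole fractions y_i = n_i/n_T; K = p_G p_D / (p_E) with p_i = y_i·P.
Setting this equal to 7.21 kPa and taking the physical root (0 < X < 1) gives X = 0.138.
Then n_E = 0.862, n_T = 1.14, so y_E = 0.757.

y_E = 0.757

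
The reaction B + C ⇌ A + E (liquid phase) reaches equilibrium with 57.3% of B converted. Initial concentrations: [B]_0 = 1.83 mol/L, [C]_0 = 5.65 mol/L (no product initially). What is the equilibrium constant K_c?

Let X = conversion of B.
Concentrations: [B] = 1.83 − 1.83X; [C] = 5.65 − 1.83X; [A] = 1.83X; [E] = 1.83X.
At X = 0.573: [B] = 0.781, [C] = 4.6, [A] = 1.05, [E] = 1.05.
K_c = [A] [E] / ([B] [C]) = 0.306.

K_c = 0.306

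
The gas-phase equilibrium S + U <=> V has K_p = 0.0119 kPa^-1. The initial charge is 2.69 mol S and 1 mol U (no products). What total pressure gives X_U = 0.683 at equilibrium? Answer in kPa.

P = 271 kPa

Take 1 mol U as basis and let X be its fractional conversion, so ξ = X.
Moles: n_S = 2.69 − X; n_U = 1 − X; n_V = X.
Summing: n_T = 3.69 − X.
K_p = p_V / (p_S p_U) with p_i = (n_i/n_T)·P.
At X = 0.683: the mole-fraction product g(X) = Π y_i^ν_i = 3.228. Since K_p = g(X)·P^{-1}, P = (g/K_p)^(1/1) = (3.228/0.0119)^(1/1) = 271 kPa.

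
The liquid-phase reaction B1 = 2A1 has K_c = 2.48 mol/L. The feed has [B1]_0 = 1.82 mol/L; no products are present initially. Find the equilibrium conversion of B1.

X = 0.438

Let X = conversion of B1; extent ξ = 1.82·X mol/L.
Concentrations: [B1] = 1.82 − 1.82X; [A1] = 3.64X.
K_c = [A1]^2 / ([B1]).
Solving K_c = 2.48 for X ∈ (0,1): X = 0.438.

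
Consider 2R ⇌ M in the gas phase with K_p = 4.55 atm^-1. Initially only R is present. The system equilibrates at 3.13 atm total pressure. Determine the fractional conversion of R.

X = 0.869

Take 1 mol R as basis and let X be its fractional conversion, so ξ = 0.5X.
Moles: n_R = 1 − X; n_M = 0.5X.
n_T = Σnᵢ = 1 − 0.5X.
With p_i = (n_i/n_T)P, K_p = p_M / (p_R^2).
This yields a degree-2 equation in X; solving on (0,1), X = 0.869.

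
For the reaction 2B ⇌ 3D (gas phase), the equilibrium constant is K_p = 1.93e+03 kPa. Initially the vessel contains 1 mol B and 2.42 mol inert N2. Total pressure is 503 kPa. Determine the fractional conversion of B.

X = 0.711

Basis: 1 mol B initially; let X = conversion of B. Extent ξ = 0.5X.
Mole table: n_B = 1 − X; n_D = 1.5X; n_I = 2.42 (inert).
Summing: n_T = 3.42 + 0.5X.
With p_i = (n_i/n_T)P, K_p = p_D^3 / (p_B^2).
Setting this equal to 1.93e+03 kPa and taking the physical root (0 < X < 1) gives X = 0.711.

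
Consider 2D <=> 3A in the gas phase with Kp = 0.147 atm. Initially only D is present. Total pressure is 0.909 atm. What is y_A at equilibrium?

y_A = 0.391

Basis: 1 mol D initially; let X = conversion of D. Extent ξ = 0.5X.
Mole table: n_D = 1 − X; n_A = 1.5X.
n_T = Σnᵢ = 1 + 0.5X.
y_i = n_i/n_T, p_i = y_i·P. Kp = p_A^3 / (p_D^2).
Equating to 0.147 atm and solving on 0 < X < 1: X = 0.300.
Then n_A = 0.45, n_T = 1.15, so y_A = 0.391.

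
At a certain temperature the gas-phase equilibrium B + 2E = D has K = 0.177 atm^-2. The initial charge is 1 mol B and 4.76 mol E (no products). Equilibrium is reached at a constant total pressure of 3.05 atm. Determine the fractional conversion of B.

X = 0.506

Let X = conversion of B (basis 1 mol B); extent of reaction ξ = X.
At extent ξ: n_B = 1 − X; n_E = 4.76 − 2X; n_D = X.
Summing: n_T = 5.76 − 2X.
With p_i = (n_i/n_T)P, K = p_D / (p_B p_E^2).
Setting this equal to 0.177 atm^-2 and taking the physical root (0 < X < 1) gives X = 0.506.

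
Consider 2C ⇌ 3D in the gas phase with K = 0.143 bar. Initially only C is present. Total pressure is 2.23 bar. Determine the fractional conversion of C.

Let X = conversion of C (basis 1 mol C); extent of reaction ξ = 0.5X.
Mole table: n_C = 1 − X; n_D = 1.5X.
n_T = Σnᵢ = 1 + 0.5X.
Mole fractions y_i = n_i/n_T; K = p_D^3 / (p_C^2) with p_i = y_i·P.
Setting this equal to 0.143 bar and taking the physical root (0 < X < 1) gives X = 0.232.

X = 0.232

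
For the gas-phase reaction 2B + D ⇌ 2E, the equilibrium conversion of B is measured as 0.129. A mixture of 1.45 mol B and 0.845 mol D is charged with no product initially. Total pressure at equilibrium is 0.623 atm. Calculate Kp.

Basis: 1.45 mol B initially; let X = conversion of B. Extent ξ = 0.725X.
Moles: n_B = 1.45 − 1.45X; n_D = 0.845 − 0.725X; n_E = 1.45X.
Total moles n_T = 2.29 − 0.725X.
At X = 0.129: n_B = 1.26, n_D = 0.751, n_E = 0.187, n_T = 2.2.
p_i = (n_i/n_T)·P. Kp = p_E^2 / (p_B^2 p_D) = 0.103 atm^-1.

Kp = 0.103 atm^-1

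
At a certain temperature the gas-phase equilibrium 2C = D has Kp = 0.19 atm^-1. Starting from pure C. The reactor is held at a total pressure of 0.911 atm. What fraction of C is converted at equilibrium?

Take 1 mol C as basis and let X be its fractional conversion, so ξ = 0.5X.
Mole table: n_C = 1 − X; n_D = 0.5X.
n_T = Σnᵢ = 1 − 0.5X.
Mole fractions y_i = n_i/n_T; Kp = p_D / (p_C^2) with p_i = y_i·P.
Equating to 0.19 atm^-1 and solving on 0 < X < 1: X = 0.231.

X = 0.231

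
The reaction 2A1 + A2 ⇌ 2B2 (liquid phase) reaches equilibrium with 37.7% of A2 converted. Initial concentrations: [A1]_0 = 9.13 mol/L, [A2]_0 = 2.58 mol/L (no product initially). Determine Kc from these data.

Let X = conversion of A2.
Concentrations: [A1] = 9.13 − 5.16X; [A2] = 2.58 − 2.58X; [B2] = 5.16X.
At X = 0.377: [A1] = 7.18, [A2] = 1.61, [B2] = 1.95.
Kc = [B2]^2 / ([A1]^2 [A2]) = 0.0456 L/mol.

Kc = 0.0456 L/mol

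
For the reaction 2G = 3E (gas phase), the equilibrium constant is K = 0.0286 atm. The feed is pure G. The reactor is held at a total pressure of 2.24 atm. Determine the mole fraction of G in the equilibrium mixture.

y_G = 0.799

Basis: 1 mol G initially; let X = conversion of G. Extent ξ = 0.5X.
Mole table: n_G = 1 − X; n_E = 1.5X.
Summing: n_T = 1 + 0.5X.
Mole fractions y_i = n_i/n_T; K = p_E^3 / (p_G^2) with p_i = y_i·P.
Setting this equal to 0.0286 atm and taking the physical root (0 < X < 1) gives X = 0.144.
Then n_G = 0.856, n_T = 1.07, so y_G = 0.799.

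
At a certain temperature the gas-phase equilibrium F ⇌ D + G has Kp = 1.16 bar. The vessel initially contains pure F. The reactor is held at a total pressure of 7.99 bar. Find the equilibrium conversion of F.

Take 1 mol F as basis and let X be its fractional conversion, so ξ = X.
Mole table: n_F = 1 − X; n_D = X; n_G = X.
Summing: n_T = 1 + X.
y_i = n_i/n_T, p_i = y_i·P. Kp = p_D p_G / (p_F).
Equating to 1.16 bar and solving on 0 < X < 1: X = 0.356.

X = 0.356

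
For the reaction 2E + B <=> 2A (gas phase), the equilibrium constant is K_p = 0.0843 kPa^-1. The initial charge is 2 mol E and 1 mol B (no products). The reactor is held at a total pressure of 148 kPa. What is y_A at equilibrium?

Let X = conversion of E (basis 2 mol E); extent of reaction ξ = X.
Moles: n_E = 2 − 2X; n_B = 1 − X; n_A = 2X.
Total moles n_T = 3 − X.
Mole fractions y_i = n_i/n_T; K_p = p_A^2 / (p_E^2 p_B) with p_i = y_i·P.
Substituting and setting equal to 0.0843 kPa^-1 gives a polynomial in X; the root in (0,1) is X = 0.592.
Then n_A = 1.18, n_T = 2.41, so y_A = 0.492.

y_A = 0.492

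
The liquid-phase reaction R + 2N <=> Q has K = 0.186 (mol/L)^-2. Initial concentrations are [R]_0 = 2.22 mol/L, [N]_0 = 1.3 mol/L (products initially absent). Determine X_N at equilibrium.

X = 0.374

Let X = conversion of N; extent ξ = 1.3X/2 mol/L.
Concentrations: [R] = 2.22 − 0.65X; [N] = 1.3 − 1.3X; [Q] = 0.65X.
K = [Q] / ([R] [N]^2).
Solving K = 0.186 for X ∈ (0,1): X = 0.374.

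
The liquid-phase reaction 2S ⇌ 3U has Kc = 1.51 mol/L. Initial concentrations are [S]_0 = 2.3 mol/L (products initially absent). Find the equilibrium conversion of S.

Let X = conversion of S; extent ξ = 2.3X/2 mol/L.
Concentrations: [S] = 2.3 − 2.3X; [U] = 3.45X.
Kc = [U]^3 / ([S]^2).
Equating to 1.51 mol/L: the physical root is X = 0.408.

X = 0.408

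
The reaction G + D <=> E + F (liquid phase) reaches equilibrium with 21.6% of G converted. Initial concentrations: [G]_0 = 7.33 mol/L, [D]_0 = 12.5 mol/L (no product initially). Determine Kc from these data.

Kc = 0.04

Let X = conversion of G.
Concentrations: [G] = 7.33 − 7.33X; [D] = 12.5 − 7.33X; [E] = 7.33X; [F] = 7.33X.
At X = 0.216: [G] = 5.75, [D] = 10.9, [E] = 1.58, [F] = 1.58.
Kc = [E] [F] / ([G] [D]) = 0.04.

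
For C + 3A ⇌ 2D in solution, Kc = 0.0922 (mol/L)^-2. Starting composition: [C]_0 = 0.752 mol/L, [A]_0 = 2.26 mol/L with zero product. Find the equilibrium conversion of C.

Let X = conversion of C; extent ξ = 0.752·X mol/L.
Concentrations: [C] = 0.752 − 0.752X; [A] = 2.26 − 2.26X; [D] = 1.5X.
Kc = [D]^2 / ([C] [A]^3).
Solving Kc = 0.0922 for X ∈ (0,1): X = 0.296.

X = 0.296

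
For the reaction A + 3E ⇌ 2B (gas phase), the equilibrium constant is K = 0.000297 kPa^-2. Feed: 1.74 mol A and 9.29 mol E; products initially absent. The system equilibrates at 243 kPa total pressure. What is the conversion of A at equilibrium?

X = 0.842

Basis: 1.74 mol A initially; let X = conversion of A. Extent ξ = 1.74X.
At extent ξ: n_A = 1.74 − 1.74X; n_E = 9.29 − 5.22X; n_B = 3.48X.
n_T = Σnᵢ = 11 − 3.48X.
y_i = n_i/n_T, p_i = y_i·P. K = p_B^2 / (p_A p_E^3).
Substituting and setting equal to 0.000297 kPa^-2 gives a polynomial in X; the root in (0,1) is X = 0.842.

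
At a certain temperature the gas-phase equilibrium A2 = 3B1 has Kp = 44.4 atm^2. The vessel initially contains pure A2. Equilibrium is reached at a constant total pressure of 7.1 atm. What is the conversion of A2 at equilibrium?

X = 0.399

Take 1 mol A2 as basis and let X be its fractional conversion, so ξ = X.
Mole table: n_A2 = 1 − X; n_B1 = 3X.
Total moles n_T = 1 + 2X.
y_i = n_i/n_T, p_i = y_i·P. Kp = p_B1^3 / (p_A2).
This yields a degree-3 equation in X; solving on (0,1), X = 0.399.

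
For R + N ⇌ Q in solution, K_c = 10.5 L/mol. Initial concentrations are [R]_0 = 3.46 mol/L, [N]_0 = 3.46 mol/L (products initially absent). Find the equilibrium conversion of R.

Let X = conversion of R; extent ξ = 3.46·X mol/L.
Concentrations: [R] = 3.46 − 3.46X; [N] = 3.46 − 3.46X; [Q] = 3.46X.
K_c = [Q] / ([R] [N]).
This equals 10.5 at X = 0.847 (the root in 0 < X < 1).

X = 0.847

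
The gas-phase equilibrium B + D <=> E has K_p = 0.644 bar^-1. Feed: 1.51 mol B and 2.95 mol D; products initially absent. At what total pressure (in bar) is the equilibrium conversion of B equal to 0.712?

Let X = conversion of B (basis 1.51 mol B); extent of reaction ξ = 1.51X.
At extent ξ: n_B = 1.51 − 1.51X; n_D = 2.95 − 1.51X; n_E = 1.51X.
n_T = Σnᵢ = 4.46 − 1.51X.
K_p = p_E / (p_B p_D) with p_i = (n_i/n_T)·P.
At X = 0.712: the mole-fraction product g(X) = Π y_i^ν_i = 4.463. Since K_p = g(X)·P^{-1}, P = (g/K_p)^(1/1) = (4.463/0.644)^(1/1) = 6.93 bar.

P = 6.93 bar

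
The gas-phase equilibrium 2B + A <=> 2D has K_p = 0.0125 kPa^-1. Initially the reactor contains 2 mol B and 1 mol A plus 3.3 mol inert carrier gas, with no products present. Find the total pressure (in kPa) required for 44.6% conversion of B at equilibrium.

Let X = conversion of B (basis 2 mol B); extent of reaction ξ = X.
Mole table: n_B = 2 − 2X; n_A = 1 − X; n_D = 2X; n_I = 3.3 (inert).
Summing: n_T = 6.3 − X.
K_p = p_D^2 / (p_B^2 p_A) with p_i = (n_i/n_T)·P.
At X = 0.446: the mole-fraction product g(X) = Π y_i^ν_i = 6.848. Since K_p = g(X)·P^{-1}, P = (g/K_p)^(1/1) = (6.848/0.0125)^(1/1) = 548 kPa.

P = 548 kPa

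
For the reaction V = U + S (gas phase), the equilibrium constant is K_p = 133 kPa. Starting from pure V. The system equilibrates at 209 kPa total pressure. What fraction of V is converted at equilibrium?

X = 0.624

Basis: 1 mol V initially; let X = conversion of V. Extent ξ = X.
Species balance: n_V = 1 − X; n_U = X; n_S = X.
Summing: n_T = 1 + X.
Mole fractions y_i = n_i/n_T; K_p = p_U p_S / (p_V) with p_i = y_i·P.
Substituting and setting equal to 133 kPa gives a polynomial in X; the root in (0,1) is X = 0.624.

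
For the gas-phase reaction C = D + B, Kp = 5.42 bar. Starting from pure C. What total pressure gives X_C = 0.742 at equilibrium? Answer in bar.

Take 1 mol C as basis and let X be its fractional conversion, so ξ = X.
Moles: n_C = 1 − X; n_D = X; n_B = X.
n_T = Σnᵢ = 1 + X.
Kp = p_D p_B / (p_C) with p_i = (n_i/n_T)·P.
At X = 0.742: the mole-fraction product g(X) = Π y_i^ν_i = 1.225. Since Kp = g(X)·P^{1}, P = (Kp/g)^(1/1) = (5.42/1.225)^(1/1) = 4.42 bar.

P = 4.42 bar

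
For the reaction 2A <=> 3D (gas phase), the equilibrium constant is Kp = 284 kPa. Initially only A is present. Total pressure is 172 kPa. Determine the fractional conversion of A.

X = 0.521

Take 1 mol A as basis and let X be its fractional conversion, so ξ = 0.5X.
Species balance: n_A = 1 − X; n_D = 1.5X.
n_T = Σnᵢ = 1 + 0.5X.
y_i = n_i/n_T, p_i = y_i·P. Kp = p_D^3 / (p_A^2).
This yields a degree-3 equation in X; solving on (0,1), X = 0.521.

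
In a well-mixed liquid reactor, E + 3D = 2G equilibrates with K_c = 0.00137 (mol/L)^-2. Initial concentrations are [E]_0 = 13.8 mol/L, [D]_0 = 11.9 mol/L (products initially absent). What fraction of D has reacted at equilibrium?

Let X = conversion of D; extent ξ = 11.9X/3 mol/L.
Concentrations: [E] = 13.8 − 3.97X; [D] = 11.9 − 11.9X; [G] = 7.93X.
K_c = [G]^2 / ([E] [D]^3).
Setting equal to 0.00137 and solving for X on (0,1) gives X = 0.352.

X = 0.352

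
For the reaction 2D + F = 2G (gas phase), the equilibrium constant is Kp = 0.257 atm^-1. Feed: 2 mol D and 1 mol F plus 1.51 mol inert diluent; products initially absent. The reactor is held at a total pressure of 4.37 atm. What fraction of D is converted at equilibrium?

X = 0.302

Let X = conversion of D (basis 2 mol D); extent of reaction ξ = X.
Moles: n_D = 2 − 2X; n_F = 1 − X; n_G = 2X; n_I = 1.51 (inert).
Summing: n_T = 4.51 − X.
Mole fractions y_i = n_i/n_T; Kp = p_G^2 / (p_D^2 p_F) with p_i = y_i·P.
This yields a degree-3 equation in X; solving on (0,1), X = 0.302.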